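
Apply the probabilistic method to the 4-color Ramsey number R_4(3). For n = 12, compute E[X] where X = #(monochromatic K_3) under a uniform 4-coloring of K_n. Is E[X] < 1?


E[X] = C(12, 3) · 4^{1 − 3} = 220 · 4^{−2} = 220/16.
As a reduced fraction: E[X] = 55/4 ≈ 13.750000.
Is E[X] < 1? NO.
Since E[X] ≥ 1, the first-moment bound is inconclusive at n = 12; it does NOT by itself certify R_4(3) > 12.

E[X] = 55/4 ≈ 13.750000; E[X] ≥ 1; first-moment method inconclusive here.


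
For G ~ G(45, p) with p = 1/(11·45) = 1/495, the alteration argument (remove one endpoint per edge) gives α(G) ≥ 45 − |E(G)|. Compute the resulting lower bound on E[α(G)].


E[|E(G)|] = C(45, 2)·p = 990 · (1/495) = 2.
E[α(G)] ≥ n − E[|E(G)|] = 45 − 2 = 43.
Numerically: ≈ 43.000.
(This is only a lower bound; the true E[α(G)] may be larger.)

E[α(G)] ≥ 43 ≈ 43.000.


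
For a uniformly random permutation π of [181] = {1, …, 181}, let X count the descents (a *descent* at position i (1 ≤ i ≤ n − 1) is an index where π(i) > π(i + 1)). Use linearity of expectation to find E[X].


Write X = Σ X_I over i = 1, …, 180, with X_I the indicator of one descent.
There are 180 indicators.
For each fixed i, the pair (π(i), π(i+1)) is a uniformly random ordered pair of distinct values from {1, …, 181}; by symmetry P[π(i) > π(i+1)] = 1/2.
By linearity: E[X] = 180 · (1/2) = (181 − 1) · (1/2) = 90 ≈ 90.000.

E[X] = 90 = 90.000.


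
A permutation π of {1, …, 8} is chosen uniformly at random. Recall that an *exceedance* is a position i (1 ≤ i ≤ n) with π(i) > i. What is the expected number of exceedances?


Write X = Σ_{i=1}^{8} X_i, where X_i = 1_{π(i) > i}.
For each fixed i, π(i) is uniform over {1, …, 8} (marginal of a uniform permutation), so P[π(i) > i] = (n − i)/n. Summing: Σ_{i=1}^{8} (n − i)/n = (0 + 1 + … + 7)/8 = 8(8 − 1)/(2·8) = (8 − 1)/2.
Hence E[X] = Σ_{i=1}^{8} (8 − i)/8 = 7/2 ≈ 3.50000.

E[X] = 7/2 = 3.50000.


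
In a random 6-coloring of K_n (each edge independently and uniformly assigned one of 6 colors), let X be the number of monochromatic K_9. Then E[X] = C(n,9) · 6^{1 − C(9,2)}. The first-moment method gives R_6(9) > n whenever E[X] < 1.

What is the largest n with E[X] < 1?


We need C(n, 9) · 6^{1 − 36} < 1, i.e. C(n, 9) < 6^{36 − 1} = 1719070799748422591028658176.
Check values of n near the boundary:
  n = 4407: C(4407, 9) = 1713856532599459170657070050; 1713856532599459170657070050 < 1719070799748422591028658176? YES
  n = 4408: C(4408, 9) = 1717362945146264156457459600; 1717362945146264156457459600 < 1719070799748422591028658176? YES
  n = 4409: C(4409, 9) = 1720875732988608787686577131; 1720875732988608787686577131 < 1719070799748422591028658176? NO
  n = 4410: C(4410, 9) = 1724394906266704102180823710; 1724394906266704102180823710 < 1719070799748422591028658176? NO
  n = 4411: C(4411, 9) = 1727920475134582415883601405; 1727920475134582415883601405 < 1719070799748422591028658176? NO
The largest n with C(n, 9) < 1719070799748422591028658176 is n = 4408 (where E[X] = 35778394690547169926197075/35813974994758803979763712 ≈ 0.999007). Hence R_6(9) > 4408, i.e. R_6(9) ≥ 4409.

Largest n = 4408; hence R_6(9) > 4408.


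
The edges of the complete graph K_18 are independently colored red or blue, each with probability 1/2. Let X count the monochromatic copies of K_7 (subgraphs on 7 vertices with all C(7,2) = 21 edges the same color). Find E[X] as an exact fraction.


Let X = Σ_S X_S over the C(18, 7) = 31824 subsets S of size 7, where X_S = 1 if the K_7 on S is monochromatic.
For a fixed S, the K_7 on S has C(7, 2) = 21 edges. P[all 21 edges red] = (1/2)^21, and likewise for blue, so P[monochromatic] = 2·(1/2)^21 = 2^{1 − 21} = 1/1048576.
By linearity: E[X] = C(18, 7) · 2^{1 − 21} = 31824 · 1/1048576 = 1989/65536.
Numerically: E[X] ≈ 0.030350.

E[X] = C(18,7)·2^(1−C(7,2)) = 1989/65536 ≈ 0.030350.


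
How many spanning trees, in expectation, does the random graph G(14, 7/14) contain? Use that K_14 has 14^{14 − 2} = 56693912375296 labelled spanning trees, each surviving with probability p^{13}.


K_14 has 14^{14 − 2} = 56693912375296 labelled spanning trees.
For each such spanning tree H, let X_H = 1 if all 13 edges of H are present in G. Then P[X_H = 1] = p^{13} = (1/2)^{13} = 1/8192.
Summing the indicators: E[X] = Σ_H E[X_H] = 56693912375296 · p^{13} = 56693912375296 · 1/8192 = 13841287201/2.
Numerically: E[X] ≈ 6.921e+09.

E[X] = 56693912375296 · (1/2)^{13} = 13841287201/2 ≈ 6.921e+09.


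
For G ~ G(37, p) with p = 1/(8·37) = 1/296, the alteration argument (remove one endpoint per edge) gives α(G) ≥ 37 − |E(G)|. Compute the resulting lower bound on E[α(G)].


E[|E(G)|] = C(37, 2)·p = 666 · (1/296) = 9/4.
E[α(G)] ≥ n − E[|E(G)|] = 37 − 9/4 = 139/4.
Numerically: ≈ 34.750000.
(This is only a lower bound; the true E[α(G)] may be larger.)

E[α(G)] ≥ 139/4 ≈ 34.750000.


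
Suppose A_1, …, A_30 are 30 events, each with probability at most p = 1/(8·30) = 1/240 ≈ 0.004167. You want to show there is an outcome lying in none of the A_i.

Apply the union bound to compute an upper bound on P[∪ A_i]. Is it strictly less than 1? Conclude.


Union bound: P[∪_{i=1}^{30} A_i] ≤ Σ_i P[A_i] ≤ 30·p = 30·(1/240) = 1/8.
Numerically: 1/8 ≈ 0.125000.
Is 1/8 < 1? YES.
Since P[∪ A_i] ≤ 1/8 < 1, the complement has P[∩ A_i^c] ≥ 1 − 1/8 = 7/8 > 0, so some outcome avoids every A_i.

30·p = 1/8 ≈ 0.125000; existence CERTIFIED by the union bound.


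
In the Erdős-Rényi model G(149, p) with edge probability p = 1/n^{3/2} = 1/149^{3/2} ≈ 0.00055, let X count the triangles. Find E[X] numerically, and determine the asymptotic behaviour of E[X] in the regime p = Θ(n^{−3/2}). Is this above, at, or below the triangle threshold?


Number of potential triangles: C(149, 3) = 540274.
Each occurs with probability p³ ≈ (0.00055)³ ≈ 1.66212e-10.
By linearity: E[X] = C(149, 3)·p³ ≈ 540274 · 1.66212e-10 ≈ 0.000.
Since α = 3/2 > 1, p = c/n^{3/2} = o(1/n) is below the triangle threshold p ~ 1/n. Asymptotically E[X] ~ (c³/6)·n^{3(1−α)} = (1³/6)·n^{-1.5} → 0, so by Markov's inequality G has no triangles w.h.p.

E[X] ≈ 0.000; in regime p = Θ(1/n^{3/2}) E[X] tends to 0 (below the triangle threshold p ~ 1/n).


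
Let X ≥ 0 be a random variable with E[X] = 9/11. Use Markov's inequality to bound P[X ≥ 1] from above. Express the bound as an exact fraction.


μ = E[X] = 9/11, a = 1.
Markov: P[X ≥ 1] ≤ μ/a = (9/11)/1 = 9/11.
Numerically: ≈ 0.81818.
(Since a = 1 > μ = 0.81818, the bound 9/11 is < 1 and informative.)

P[X ≥ 1] ≤ 9/11 ≈ 0.81818.


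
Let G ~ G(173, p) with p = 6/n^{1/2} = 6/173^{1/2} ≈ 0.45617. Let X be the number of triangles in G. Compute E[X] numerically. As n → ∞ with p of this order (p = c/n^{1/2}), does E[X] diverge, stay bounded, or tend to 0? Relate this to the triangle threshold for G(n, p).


Number of potential triangles: C(173, 3) = 848046.
Each occurs with probability p³ ≈ (0.45617)³ ≈ 9.4925872e-02.
By linearity: E[X] = C(173, 3)·p³ ≈ 848046 · 9.4925872e-02 ≈ 80501.50626.
Since α = 1/2 < 1, p = c/n^{1/2} ≫ 1/n is above the triangle threshold p ~ 1/n. Asymptotically E[X] ~ (c³/6)·n^{3(1−α)} = (6³/6)·n^{1.5} → ∞; triangles are abundant w.h.p.

E[X] ≈ 80501.50626; in regime p = Θ(1/n^{1/2}) E[X] diverges (above the triangle threshold p ~ 1/n).


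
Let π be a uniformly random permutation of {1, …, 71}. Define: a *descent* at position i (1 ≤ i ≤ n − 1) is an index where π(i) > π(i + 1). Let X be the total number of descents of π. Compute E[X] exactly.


Write X = Σ X_I over i = 1, …, 70, with X_I the indicator of one descent.
There are 70 indicators.
For each fixed i, the pair (π(i), π(i+1)) is a uniformly random ordered pair of distinct values from {1, …, 71}; by symmetry P[π(i) > π(i+1)] = 1/2.
By linearity: E[X] = 70 · (1/2) = (71 − 1) · (1/2) = 35 ≈ 35.00000.

E[X] = 35 = 35.00000.


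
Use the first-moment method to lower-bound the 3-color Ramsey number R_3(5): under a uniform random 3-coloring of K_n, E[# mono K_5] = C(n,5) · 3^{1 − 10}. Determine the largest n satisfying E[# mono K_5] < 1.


We need C(n, 5) · 3^{1 − 10} < 1, i.e. C(n, 5) < 3^{10 − 1} = 19683.
Check values of n near the boundary:
  n = 17: C(17, 5) = 6188; 6188 < 19683? YES
  n = 18: C(18, 5) = 8568; 8568 < 19683? YES
  n = 19: C(19, 5) = 11628; 11628 < 19683? YES
  n = 20: C(20, 5) = 15504; 15504 < 19683? YES
  n = 21: C(21, 5) = 20349; 20349 < 19683? NO
  n = 22: C(22, 5) = 26334; 26334 < 19683? NO
  n = 23: C(23, 5) = 33649; 33649 < 19683? NO
The largest n with C(n, 5) < 19683 is n = 20 (where E[X] = 5168/6561 ≈ 0.7876848). Hence R_3(5) > 20, i.e. R_3(5) ≥ 21.

Largest n = 20; hence R_3(5) > 20.


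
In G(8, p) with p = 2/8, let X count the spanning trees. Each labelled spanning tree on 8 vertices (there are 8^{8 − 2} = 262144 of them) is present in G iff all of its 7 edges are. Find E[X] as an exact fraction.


K_8 has 8^{8 − 2} = 262144 labelled spanning trees.
For each such spanning tree H, let X_H = 1 if all 7 edges of H are present in G. Then P[X_H = 1] = p^{7} = (1/4)^{7} = 1/16384.
By linearity of expectation: E[X] = Σ_H E[X_H] = 262144 · p^{7} = 262144 · 1/16384 = 16.
Numerically: E[X] ≈ 16.

E[X] = 262144 · (1/4)^{7} = 16 ≈ 16.


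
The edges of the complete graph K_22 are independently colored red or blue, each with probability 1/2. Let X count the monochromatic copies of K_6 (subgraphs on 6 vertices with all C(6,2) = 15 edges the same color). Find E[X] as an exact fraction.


Let X = Σ_S X_S over the C(22, 6) = 74613 subsets S of size 6, where X_S = 1 if the K_6 on S is monochromatic.
For a fixed S, the K_6 on S has C(6, 2) = 15 edges. P[all 15 edges red] = (1/2)^15, and likewise for blue, so P[monochromatic] = 2·(1/2)^15 = 2^{1 − 15} = 1/16384.
Summing: E[X] = C(22, 6) · 2^{1 − 15} = 74613 · 1/16384 = 74613/16384.
Numerically: E[X] ≈ 4.55402.

E[X] = C(22,6)·2^(1−C(6,2)) = 74613/16384 ≈ 4.55402.


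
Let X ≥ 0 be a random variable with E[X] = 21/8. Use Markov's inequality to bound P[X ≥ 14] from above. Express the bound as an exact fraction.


μ = E[X] = 21/8, a = 14.
Markov: P[X ≥ 14] ≤ μ/a = (21/8)/14 = 3/16.
Numerically: ≈ 0.1875.
(Since a = 14 > μ = 2.6250, the bound 3/16 is < 1 and informative.)

P[X ≥ 14] ≤ 3/16 ≈ 0.1875.


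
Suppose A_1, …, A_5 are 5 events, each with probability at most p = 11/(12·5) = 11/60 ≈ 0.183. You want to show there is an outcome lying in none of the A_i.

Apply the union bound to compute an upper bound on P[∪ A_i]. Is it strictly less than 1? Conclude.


Union bound: P[∪_{i=1}^{5} A_i] ≤ Σ_i P[A_i] ≤ 5·p = 5·(11/60) = 11/12.
Numerically: 11/12 ≈ 0.917.
Is 11/12 < 1? YES.
Since P[∪ A_i] ≤ 11/12 < 1, the complement has P[∩ A_i^c] ≥ 1 − 11/12 = 1/12 > 0, so some outcome avoids every A_i.

5·p = 11/12 ≈ 0.917; existence CERTIFIED by the union bound.


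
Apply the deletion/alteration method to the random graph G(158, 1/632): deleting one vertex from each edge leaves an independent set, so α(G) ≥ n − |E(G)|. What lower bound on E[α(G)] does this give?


E[|E(G)|] = C(158, 2)·p = 12403 · (1/632) = 157/8.
E[α(G)] ≥ n − E[|E(G)|] = 158 − 157/8 = 1107/8.
Numerically: ≈ 138.3750.
(This is only a lower bound; the true E[α(G)] may be larger.)

E[α(G)] ≥ 1107/8 ≈ 138.3750.


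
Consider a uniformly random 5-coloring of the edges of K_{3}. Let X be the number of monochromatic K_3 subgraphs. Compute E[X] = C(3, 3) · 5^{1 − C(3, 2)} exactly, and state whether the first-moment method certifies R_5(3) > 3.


E[X] = C(3, 3) · 5^{1 − 3} = 1 · 5^{−2} = 1/25.
As a reduced fraction: E[X] = 1/25 ≈ 0.0400000.
Is E[X] < 1? YES.
Since E[X] < 1, there exists a 5-coloring of K_{3} with no monochromatic K_3; hence R_5(3) > 3.

E[X] = 1/25 ≈ 0.0400000; E[X] < 1, so R_5(3) > 3.


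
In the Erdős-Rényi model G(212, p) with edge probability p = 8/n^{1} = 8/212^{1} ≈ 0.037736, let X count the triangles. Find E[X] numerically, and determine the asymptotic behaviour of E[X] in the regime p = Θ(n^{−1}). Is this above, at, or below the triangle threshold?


Number of potential triangles: C(212, 3) = 1565620.
Each occurs with probability p³ ≈ (0.037736)³ ≈ 5.3735634e-05.
By linearity: E[X] = C(212, 3)·p³ ≈ 1565620 · 5.3735634e-05 ≈ 84.12958.
Here α = 1, so p = 8/n is exactly at the triangle threshold p ~ 1/n. Asymptotically E[X] → c³/6 = 8³/6 = 256/3 ≈ 85.33333, a bounded constant. In this regime the triangle count is asymptotically Poisson(c³/6).

E[X] ≈ 84.12958; in regime p = Θ(1/n^{1}) E[X] stays bounded (at the triangle threshold p ~ 1/n).


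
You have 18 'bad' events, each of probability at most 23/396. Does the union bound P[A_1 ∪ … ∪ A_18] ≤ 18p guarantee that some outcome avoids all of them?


Union bound: P[∪_{i=1}^{18} A_i] ≤ Σ_i P[A_i] ≤ 18·p = 18·(23/396) = 23/22.
Numerically: 23/22 ≈ 1.045.
Is 23/22 < 1? NO.
Since the bound 23/22 is ≥ 1, the union bound is uninformative here; it does NOT by itself certify existence.

18·p = 23/22 ≈ 1.045; existence NOT certified by the union bound.


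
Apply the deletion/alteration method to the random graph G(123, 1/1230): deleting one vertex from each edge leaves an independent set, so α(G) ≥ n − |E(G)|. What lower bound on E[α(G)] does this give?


E[|E(G)|] = C(123, 2)·p = 7503 · (1/1230) = 61/10.
E[α(G)] ≥ n − E[|E(G)|] = 123 − 61/10 = 1169/10.
Numerically: ≈ 116.900000.
(This is only a lower bound; the true E[α(G)] may be larger.)

E[α(G)] ≥ 1169/10 ≈ 116.900000.


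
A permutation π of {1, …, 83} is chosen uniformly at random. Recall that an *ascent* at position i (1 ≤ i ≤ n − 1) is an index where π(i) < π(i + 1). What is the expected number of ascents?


Write X = Σ X_I over i = 1, …, 82, with X_I the indicator of one ascent.
There are 82 indicators.
For each fixed i, the pair (π(i), π(i+1)) is a uniformly random ordered pair of distinct values from {1, …, 83}; by symmetry P[π(i) < π(i+1)] = 1/2.
By linearity: E[X] = 82 · (1/2) = (83 − 1) · (1/2) = 41 ≈ 41.00000.

E[X] = 41 = 41.00000.


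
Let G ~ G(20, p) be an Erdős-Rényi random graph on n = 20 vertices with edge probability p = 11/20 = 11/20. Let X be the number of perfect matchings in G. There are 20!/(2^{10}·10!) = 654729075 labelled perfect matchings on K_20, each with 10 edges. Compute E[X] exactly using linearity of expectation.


K_20 has 20!/(2^{10}·10!) = 654729075 labelled perfect matchings.
For each such perfect matching H, let X_H = 1 if all 10 edges of H are present in G. Then P[X_H = 1] = p^{10} = (11/20)^{10} = 25937424601/10240000000000.
Summing the indicators: E[X] = Σ_H E[X_H] = 654729075 · p^{10} = 654729075 · 25937424601/10240000000000 = 679279440675798963/409600000000.
Numerically: E[X] ≈ 1.658e+06.

E[X] = 654729075 · (11/20)^{10} = 679279440675798963/409600000000 ≈ 1.658e+06.


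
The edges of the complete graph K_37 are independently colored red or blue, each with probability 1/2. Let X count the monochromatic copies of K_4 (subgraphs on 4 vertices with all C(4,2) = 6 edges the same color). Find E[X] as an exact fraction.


Let X = Σ_S X_S over the C(37, 4) = 66045 subsets S of size 4, where X_S = 1 if the K_4 on S is monochromatic.
For a fixed S, the K_4 on S has C(4, 2) = 6 edges. P[all 6 edges red] = (1/2)^6, and likewise for blue, so P[monochromatic] = 2·(1/2)^6 = 2^{1 − 6} = 1/32.
By linearity of expectation: E[X] = C(37, 4) · 2^{1 − 6} = 66045 · 1/32 = 66045/32.
Numerically: E[X] ≈ 2063.906250.

E[X] = C(37,4)·2^(1−C(4,2)) = 66045/32 ≈ 2063.906250.


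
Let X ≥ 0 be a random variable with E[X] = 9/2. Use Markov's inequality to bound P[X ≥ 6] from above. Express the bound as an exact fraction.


μ = E[X] = 9/2, a = 6.
Markov: P[X ≥ 6] ≤ μ/a = (9/2)/6 = 3/4.
Numerically: ≈ 0.750000.
(Since a = 6 > μ = 4.500000, the bound 3/4 is < 1 and informative.)

P[X ≥ 6] ≤ 3/4 ≈ 0.750000.


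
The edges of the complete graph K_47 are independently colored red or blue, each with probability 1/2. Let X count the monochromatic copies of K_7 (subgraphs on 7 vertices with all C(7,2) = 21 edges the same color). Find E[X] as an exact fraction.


Let X = Σ_S X_S over the C(47, 7) = 62891499 subsets S of size 7, where X_S = 1 if the K_7 on S is monochromatic.
For a fixed S, the K_7 on S has C(7, 2) = 21 edges. P[all 21 edges red] = (1/2)^21, and likewise for blue, so P[monochromatic] = 2·(1/2)^21 = 2^{1 − 21} = 1/1048576.
By linearity of expectation: E[X] = C(47, 7) · 2^{1 − 21} = 62891499 · 1/1048576 = 62891499/1048576.
Numerically: E[X] ≈ 59.9780.

E[X] = C(47,7)·2^(1−C(7,2)) = 62891499/1048576 ≈ 59.9780.


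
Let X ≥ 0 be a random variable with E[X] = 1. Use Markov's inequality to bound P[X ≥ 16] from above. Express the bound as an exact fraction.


μ = E[X] = 1, a = 16.
Markov: P[X ≥ 16] ≤ μ/a = (1)/16 = 1/16.
Numerically: ≈ 0.0625.
(Since a = 16 > μ = 1.0000, the bound 1/16 is < 1 and informative.)

P[X ≥ 16] ≤ 1/16 ≈ 0.0625.


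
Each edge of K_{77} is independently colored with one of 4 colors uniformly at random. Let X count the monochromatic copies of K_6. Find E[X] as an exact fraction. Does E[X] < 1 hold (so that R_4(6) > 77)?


E[X] = C(77, 6) · 4^{1 − 15} = 237093780 · 4^{−14} = 237093780/268435456.
As a reduced fraction: E[X] = 59273445/67108864 ≈ 0.883.
Is E[X] < 1? YES.
Since E[X] < 1, there exists a 4-coloring of K_{77} with no monochromatic K_6; hence R_4(6) > 77.

E[X] = 59273445/67108864 ≈ 0.883; E[X] < 1, so R_4(6) > 77.


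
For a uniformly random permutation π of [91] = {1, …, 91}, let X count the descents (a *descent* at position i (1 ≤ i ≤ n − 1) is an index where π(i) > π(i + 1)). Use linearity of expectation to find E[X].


Write X = Σ X_I over i = 1, …, 90, with X_I the indicator of one descent.
There are 90 indicators.
For each fixed i, the pair (π(i), π(i+1)) is a uniformly random ordered pair of distinct values from {1, …, 91}; by symmetry P[π(i) > π(i+1)] = 1/2.
By linearity: E[X] = 90 · (1/2) = (91 − 1) · (1/2) = 45 ≈ 45.000.

E[X] = 45 = 45.000.


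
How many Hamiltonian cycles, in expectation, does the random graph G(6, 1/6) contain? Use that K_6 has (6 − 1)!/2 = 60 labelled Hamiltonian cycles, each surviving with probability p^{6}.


K_6 has (6 − 1)!/2 = 60 labelled Hamiltonian cycles.
For each such Hamiltonian cycle H, let X_H = 1 if all 6 edges of H are present in G. Then P[X_H = 1] = p^{6} = (1/6)^{6} = 1/46656.
Summing the indicators: E[X] = Σ_H E[X_H] = 60 · p^{6} = 60 · 1/46656 = 5/3888.
Numerically: E[X] ≈ 0.00129.

E[X] = 60 · (1/6)^{6} = 5/3888 ≈ 0.00129.


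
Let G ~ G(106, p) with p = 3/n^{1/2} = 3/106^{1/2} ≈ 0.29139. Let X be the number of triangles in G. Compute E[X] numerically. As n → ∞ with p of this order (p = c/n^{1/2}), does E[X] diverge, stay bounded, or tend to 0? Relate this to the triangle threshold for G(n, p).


Number of potential triangles: C(106, 3) = 192920.
Each occurs with probability p³ ≈ (0.29139)³ ≈ 2.4740300e-02.
By linearity: E[X] = C(106, 3)·p³ ≈ 192920 · 2.4740300e-02 ≈ 4772.89873.
Since α = 1/2 < 1, p = c/n^{1/2} ≫ 1/n is above the triangle threshold p ~ 1/n. Asymptotically E[X] ~ (c³/6)·n^{3(1−α)} = (3³/6)·n^{1.5} → ∞; triangles are abundant w.h.p.

E[X] ≈ 4772.89873; in regime p = Θ(1/n^{1/2}) E[X] diverges (above the triangle threshold p ~ 1/n).


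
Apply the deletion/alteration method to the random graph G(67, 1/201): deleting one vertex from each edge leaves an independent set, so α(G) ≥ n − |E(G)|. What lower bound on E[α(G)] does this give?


E[|E(G)|] = C(67, 2)·p = 2211 · (1/201) = 11.
E[α(G)] ≥ n − E[|E(G)|] = 67 − 11 = 56.
Numerically: ≈ 56.0000.
(This is only a lower bound; the true E[α(G)] may be larger.)

E[α(G)] ≥ 56 ≈ 56.0000.


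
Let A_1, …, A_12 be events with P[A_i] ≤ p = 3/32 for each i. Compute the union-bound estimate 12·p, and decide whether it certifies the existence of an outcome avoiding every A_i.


Union bound: P[∪_{i=1}^{12} A_i] ≤ Σ_i P[A_i] ≤ 12·p = 12·(3/32) = 9/8.
Numerically: 9/8 ≈ 1.125000.
Is 9/8 < 1? NO.
Since the bound 9/8 is ≥ 1, the union bound is uninformative here; it does NOT by itself certify existence.

12·p = 9/8 ≈ 1.125000; existence NOT certified by the union bound.


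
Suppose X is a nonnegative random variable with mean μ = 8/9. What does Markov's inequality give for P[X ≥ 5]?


μ = E[X] = 8/9, a = 5.
Markov: P[X ≥ 5] ≤ μ/a = (8/9)/5 = 8/45.
Numerically: ≈ 0.17778.
(Since a = 5 > μ = 0.88889, the bound 8/45 is < 1 and informative.)

P[X ≥ 5] ≤ 8/45 ≈ 0.17778.


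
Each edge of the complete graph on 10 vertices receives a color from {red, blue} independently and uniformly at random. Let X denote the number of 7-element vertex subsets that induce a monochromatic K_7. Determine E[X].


Let X = Σ_S X_S over the C(10, 7) = 120 subsets S of size 7, where X_S = 1 if the K_7 on S is monochromatic.
For a fixed S, the K_7 on S has C(7, 2) = 21 edges. P[all 21 edges red] = (1/2)^21, and likewise for blue, so P[monochromatic] = 2·(1/2)^21 = 2^{1 − 21} = 1/1048576.
Summing: E[X] = C(10, 7) · 2^{1 − 21} = 120 · 1/1048576 = 15/131072.
Numerically: E[X] ≈ 0.000114.

E[X] = C(10,7)·2^(1−C(7,2)) = 15/131072 ≈ 0.000114.


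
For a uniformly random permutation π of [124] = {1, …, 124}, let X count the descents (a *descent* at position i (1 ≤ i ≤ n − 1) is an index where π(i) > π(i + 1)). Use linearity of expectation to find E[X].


Write X = Σ X_I over i = 1, …, 123, with X_I the indicator of one descent.
There are 123 indicators.
For each fixed i, the pair (π(i), π(i+1)) is a uniformly random ordered pair of distinct values from {1, …, 124}; by symmetry P[π(i) > π(i+1)] = 1/2.
By linearity: E[X] = 123 · (1/2) = (124 − 1) · (1/2) = 123/2 ≈ 61.50000.

E[X] = 123/2 = 61.50000.


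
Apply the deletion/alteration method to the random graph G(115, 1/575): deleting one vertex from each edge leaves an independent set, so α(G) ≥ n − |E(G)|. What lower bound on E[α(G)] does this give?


E[|E(G)|] = C(115, 2)·p = 6555 · (1/575) = 57/5.
E[α(G)] ≥ n − E[|E(G)|] = 115 − 57/5 = 518/5.
Numerically: ≈ 103.600.
(This is only a lower bound; the true E[α(G)] may be larger.)

E[α(G)] ≥ 518/5 ≈ 103.600.


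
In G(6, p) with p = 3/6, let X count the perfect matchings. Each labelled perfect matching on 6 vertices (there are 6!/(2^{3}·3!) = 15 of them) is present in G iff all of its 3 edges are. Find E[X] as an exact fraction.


K_6 has 6!/(2^{3}·3!) = 15 labelled perfect matchings.
For each such perfect matching H, let X_H = 1 if all 3 edges of H are present in G. Then P[X_H = 1] = p^{3} = (1/2)^{3} = 1/8.
Summing the indicators: E[X] = Σ_H E[X_H] = 15 · p^{3} = 15 · 1/8 = 15/8.
Numerically: E[X] ≈ 1.88.

E[X] = 15 · (1/2)^{3} = 15/8 ≈ 1.88.


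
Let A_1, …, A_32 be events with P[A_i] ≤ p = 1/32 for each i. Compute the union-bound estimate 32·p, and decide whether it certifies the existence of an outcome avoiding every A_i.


Union bound: P[∪_{i=1}^{32} A_i] ≤ Σ_i P[A_i] ≤ 32·p = 32·(1/32) = 1.
Numerically: 1 ≈ 1.0000000.
Is 1 < 1? NO.
Since the bound 1 is ≥ 1, the union bound is uninformative here; it does NOT by itself certify existence.

32·p = 1 ≈ 1.0000000; existence NOT certified by the union bound.


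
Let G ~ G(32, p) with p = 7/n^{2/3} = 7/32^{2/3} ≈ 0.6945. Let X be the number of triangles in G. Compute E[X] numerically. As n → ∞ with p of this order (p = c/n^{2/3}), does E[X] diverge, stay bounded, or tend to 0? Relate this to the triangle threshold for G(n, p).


Number of potential triangles: C(32, 3) = 4960.
Each occurs with probability p³ ≈ (0.6945)³ ≈ 3.349609e-01.
By linearity: E[X] = C(32, 3)·p³ ≈ 4960 · 3.349609e-01 ≈ 1661.4063.
Since α = 2/3 < 1, p = c/n^{2/3} ≫ 1/n is above the triangle threshold p ~ 1/n. Asymptotically E[X] ~ (c³/6)·n^{3(1−α)} = (7³/6)·n^{1} → ∞; triangles are abundant w.h.p.

E[X] ≈ 1661.4063; in regime p = Θ(1/n^{2/3}) E[X] diverges (above the triangle threshold p ~ 1/n).


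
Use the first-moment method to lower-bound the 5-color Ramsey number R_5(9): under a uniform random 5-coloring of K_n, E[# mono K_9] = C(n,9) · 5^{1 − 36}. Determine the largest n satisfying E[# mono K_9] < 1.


We need C(n, 9) · 5^{1 − 36} < 1, i.e. C(n, 9) < 5^{36 − 1} = 2910383045673370361328125.
Check values of n near the boundary:
  n = 2166: C(2166, 9) = 2844037944203015677277940; 2844037944203015677277940 < 2910383045673370361328125? YES
  n = 2167: C(2167, 9) = 2855899084841489792706810; 2855899084841489792706810 < 2910383045673370361328125? YES
  n = 2168: C(2168, 9) = 2867804175977929537095120; 2867804175977929537095120 < 2910383045673370361328125? YES
  n = 2169: C(2169, 9) = 2879753360044504243499683; 2879753360044504243499683 < 2910383045673370361328125? YES
  n = 2170: C(2170, 9) = 2891746779868845075610510; 2891746779868845075610510 < 2910383045673370361328125? YES
  n = 2171: C(2171, 9) = 2903784578674959601827205; 2903784578674959601827205 < 2910383045673370361328125? YES
  n = 2172: C(2172, 9) = 2915866900084148060642020; 2915866900084148060642020 < 2910383045673370361328125? NO
  n = 2173: C(2173, 9) = 2927993888115921319674265; 2927993888115921319674265 < 2910383045673370361328125? NO
  n = 2174: C(2174, 9) = 2940165687188920530702934; 2940165687188920530702934 < 2910383045673370361328125? NO
The largest n with C(n, 9) < 2910383045673370361328125 is n = 2171 (where E[X] = 580756915734991920365441/582076609134674072265625 ≈ 0.9977). Hence R_5(9) > 2171, i.e. R_5(9) ≥ 2172.

Largest n = 2171; hence R_5(9) > 2171.


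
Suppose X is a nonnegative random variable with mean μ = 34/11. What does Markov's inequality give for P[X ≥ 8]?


μ = E[X] = 34/11, a = 8.
Markov: P[X ≥ 8] ≤ μ/a = (34/11)/8 = 17/44.
Numerically: ≈ 0.386364.
(Since a = 8 > μ = 3.090909, the bound 17/44 is < 1 and informative.)

P[X ≥ 8] ≤ 17/44 ≈ 0.386364.


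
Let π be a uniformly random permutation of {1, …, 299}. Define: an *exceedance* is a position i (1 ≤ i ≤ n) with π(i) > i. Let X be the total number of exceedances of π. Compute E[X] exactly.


Write X = Σ_{i=1}^{299} X_i, where X_i = 1_{π(i) > i}.
For each fixed i, π(i) is uniform over {1, …, 299} (marginal of a uniform permutation), so P[π(i) > i] = (n − i)/n. Summing: Σ_{i=1}^{299} (n − i)/n = (0 + 1 + … + 298)/299 = 299(299 − 1)/(2·299) = (299 − 1)/2.
Hence E[X] = Σ_{i=1}^{299} (299 − i)/299 = 149 ≈ 149.000000.

E[X] = 149 = 149.000000.


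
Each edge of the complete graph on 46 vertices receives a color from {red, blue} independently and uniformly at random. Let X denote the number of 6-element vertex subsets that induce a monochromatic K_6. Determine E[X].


Let X = Σ_S X_S over the C(46, 6) = 9366819 subsets S of size 6, where X_S = 1 if the K_6 on S is monochromatic.
For a fixed S, the K_6 on S has C(6, 2) = 15 edges. P[all 15 edges red] = (1/2)^15, and likewise for blue, so P[monochromatic] = 2·(1/2)^15 = 2^{1 − 15} = 1/16384.
By linearity: E[X] = C(46, 6) · 2^{1 − 15} = 9366819 · 1/16384 = 9366819/16384.
Numerically: E[X] ≈ 571.705.

E[X] = C(46,6)·2^(1−C(6,2)) = 9366819/16384 ≈ 571.705.


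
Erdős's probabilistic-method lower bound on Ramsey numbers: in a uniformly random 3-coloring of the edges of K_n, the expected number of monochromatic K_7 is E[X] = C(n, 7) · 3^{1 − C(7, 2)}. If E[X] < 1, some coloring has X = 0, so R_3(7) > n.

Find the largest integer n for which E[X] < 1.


We need C(n, 7) · 3^{1 − 21} < 1, i.e. C(n, 7) < 3^{21 − 1} = 3486784401.
Check values of n near the boundary:
  n = 80: C(80, 7) = 3176716400; 3176716400 < 3486784401? YES
  n = 81: C(81, 7) = 3477216600; 3477216600 < 3486784401? YES
  n = 82: C(82, 7) = 3801756816; 3801756816 < 3486784401? NO
The largest n with C(n, 7) < 3486784401 is n = 81 (where E[X] = 42928600/43046721 ≈ 0.99726). Hence R_3(7) > 81, i.e. R_3(7) ≥ 82.

Largest n = 81; hence R_3(7) > 81.


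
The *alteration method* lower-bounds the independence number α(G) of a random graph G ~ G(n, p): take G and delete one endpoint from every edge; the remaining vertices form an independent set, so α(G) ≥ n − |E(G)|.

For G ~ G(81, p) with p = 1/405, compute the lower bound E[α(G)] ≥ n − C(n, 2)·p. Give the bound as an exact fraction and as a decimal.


E[|E(G)|] = C(81, 2)·p = 3240 · (1/405) = 8.
E[α(G)] ≥ n − E[|E(G)|] = 81 − 8 = 73.
Numerically: ≈ 73.000.
(This is only a lower bound; the true E[α(G)] may be larger.)

E[α(G)] ≥ 73 ≈ 73.000.


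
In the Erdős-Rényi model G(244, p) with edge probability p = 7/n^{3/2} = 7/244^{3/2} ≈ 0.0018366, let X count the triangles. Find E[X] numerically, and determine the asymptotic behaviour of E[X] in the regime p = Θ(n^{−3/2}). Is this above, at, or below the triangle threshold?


Number of potential triangles: C(244, 3) = 2391444.
Each occurs with probability p³ ≈ (0.0018366)³ ≈ 6.1949799e-09.
By linearity: E[X] = C(244, 3)·p³ ≈ 2391444 · 6.1949799e-09 ≈ 0.01481.
Since α = 3/2 > 1, p = c/n^{3/2} = o(1/n) is below the triangle threshold p ~ 1/n. Asymptotically E[X] ~ (c³/6)·n^{3(1−α)} = (7³/6)·n^{-1.5} → 0, so by Markov's inequality G has no triangles w.h.p.

E[X] ≈ 0.01481; in regime p = Θ(1/n^{3/2}) E[X] tends to 0 (below the triangle threshold p ~ 1/n).


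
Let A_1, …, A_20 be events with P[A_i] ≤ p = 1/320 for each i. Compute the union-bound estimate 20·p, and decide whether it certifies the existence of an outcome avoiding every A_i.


Union bound: P[∪_{i=1}^{20} A_i] ≤ Σ_i P[A_i] ≤ 20·p = 20·(1/320) = 1/16.
Numerically: 1/16 ≈ 0.0625000.
Is 1/16 < 1? YES.
Since P[∪ A_i] ≤ 1/16 < 1, the complement has P[∩ A_i^c] ≥ 1 − 1/16 = 15/16 > 0, so some outcome avoids every A_i.

20·p = 1/16 ≈ 0.0625000; existence CERTIFIED by the union bound.


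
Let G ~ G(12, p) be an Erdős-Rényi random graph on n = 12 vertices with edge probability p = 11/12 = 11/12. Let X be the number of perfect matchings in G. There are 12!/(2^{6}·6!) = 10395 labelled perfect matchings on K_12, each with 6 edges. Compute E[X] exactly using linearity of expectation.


K_12 has 12!/(2^{6}·6!) = 10395 labelled perfect matchings.
For each such perfect matching H, let X_H = 1 if all 6 edges of H are present in G. Then P[X_H = 1] = p^{6} = (11/12)^{6} = 1771561/2985984.
Summing the indicators: E[X] = Σ_H E[X_H] = 10395 · p^{6} = 10395 · 1771561/2985984 = 682050985/110592.
Numerically: E[X] ≈ 6167.

E[X] = 10395 · (11/12)^{6} = 682050985/110592 ≈ 6167.


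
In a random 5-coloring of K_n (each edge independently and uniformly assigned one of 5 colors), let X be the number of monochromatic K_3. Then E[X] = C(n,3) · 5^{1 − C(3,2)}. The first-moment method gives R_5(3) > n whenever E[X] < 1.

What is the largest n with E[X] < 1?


We need C(n, 3) · 5^{1 − 3} < 1, i.e. C(n, 3) < 5^{3 − 1} = 25.
Check values of n near the boundary:
  n = 3: C(3, 3) = 1; 1 < 25? YES
  n = 4: C(4, 3) = 4; 4 < 25? YES
  n = 5: C(5, 3) = 10; 10 < 25? YES
  n = 6: C(6, 3) = 20; 20 < 25? YES
  n = 7: C(7, 3) = 35; 35 < 25? NO
  n = 8: C(8, 3) = 56; 56 < 25? NO
The largest n with C(n, 3) < 25 is n = 6 (where E[X] = 4/5 ≈ 0.800). Hence R_5(3) > 6, i.e. R_5(3) ≥ 7.

Largest n = 6; hence R_5(3) > 6.


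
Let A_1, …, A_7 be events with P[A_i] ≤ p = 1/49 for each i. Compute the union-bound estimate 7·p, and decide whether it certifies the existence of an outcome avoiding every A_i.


Union bound: P[∪_{i=1}^{7} A_i] ≤ Σ_i P[A_i] ≤ 7·p = 7·(1/49) = 1/7.
Numerically: 1/7 ≈ 0.143.
Is 1/7 < 1? YES.
Since P[∪ A_i] ≤ 1/7 < 1, the complement has P[∩ A_i^c] ≥ 1 − 1/7 = 6/7 > 0, so some outcome avoids every A_i.

7·p = 1/7 ≈ 0.143; existence CERTIFIED by the union bound.


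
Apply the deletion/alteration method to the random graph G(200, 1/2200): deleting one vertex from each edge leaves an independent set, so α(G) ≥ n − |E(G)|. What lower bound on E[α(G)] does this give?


E[|E(G)|] = C(200, 2)·p = 19900 · (1/2200) = 199/22.
E[α(G)] ≥ n − E[|E(G)|] = 200 − 199/22 = 4201/22.
Numerically: ≈ 190.9545.
(This is only a lower bound; the true E[α(G)] may be larger.)

E[α(G)] ≥ 4201/22 ≈ 190.9545.


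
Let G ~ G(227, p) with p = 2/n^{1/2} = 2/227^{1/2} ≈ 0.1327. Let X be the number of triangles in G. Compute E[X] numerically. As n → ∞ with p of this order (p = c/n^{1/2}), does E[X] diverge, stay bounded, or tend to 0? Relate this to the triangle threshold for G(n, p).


Number of potential triangles: C(227, 3) = 1923825.
Each occurs with probability p³ ≈ (0.1327)³ ≈ 2.339113e-03.
By linearity: E[X] = C(227, 3)·p³ ≈ 1923825 · 2.339113e-03 ≈ 4500.0441.
Since α = 1/2 < 1, p = c/n^{1/2} ≫ 1/n is above the triangle threshold p ~ 1/n. Asymptotically E[X] ~ (c³/6)·n^{3(1−α)} = (2³/6)·n^{1.5} → ∞; triangles are abundant w.h.p.

E[X] ≈ 4500.0441; in regime p = Θ(1/n^{1/2}) E[X] diverges (above the triangle threshold p ~ 1/n).


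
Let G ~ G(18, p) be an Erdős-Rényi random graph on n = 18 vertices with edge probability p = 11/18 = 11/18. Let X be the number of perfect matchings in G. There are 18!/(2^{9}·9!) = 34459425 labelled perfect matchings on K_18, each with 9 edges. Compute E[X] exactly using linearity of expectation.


K_18 has 18!/(2^{9}·9!) = 34459425 labelled perfect matchings.
For each such perfect matching H, let X_H = 1 if all 9 edges of H are present in G. Then P[X_H = 1] = p^{9} = (11/18)^{9} = 2357947691/198359290368.
By linearity: E[X] = Σ_H E[X_H] = 34459425 · p^{9} = 34459425 · 2357947691/198359290368 = 1003129896443675/2448880128.
Numerically: E[X] ≈ 4.096e+05.

E[X] = 34459425 · (11/18)^{9} = 1003129896443675/2448880128 ≈ 4.096e+05.


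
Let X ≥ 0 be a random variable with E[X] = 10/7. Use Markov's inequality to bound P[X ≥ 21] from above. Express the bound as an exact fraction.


μ = E[X] = 10/7, a = 21.
Markov: P[X ≥ 21] ≤ μ/a = (10/7)/21 = 10/147.
Numerically: ≈ 0.0680.
(Since a = 21 > μ = 1.4286, the bound 10/147 is < 1 and informative.)

P[X ≥ 21] ≤ 10/147 ≈ 0.0680.


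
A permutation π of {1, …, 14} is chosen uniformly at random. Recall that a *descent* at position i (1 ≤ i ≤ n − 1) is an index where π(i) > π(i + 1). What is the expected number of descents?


Write X = Σ X_I over i = 1, …, 13, with X_I the indicator of one descent.
There are 13 indicators.
For each fixed i, the pair (π(i), π(i+1)) is a uniformly random ordered pair of distinct values from {1, …, 14}; by symmetry P[π(i) > π(i+1)] = 1/2.
By linearity: E[X] = 13 · (1/2) = (14 − 1) · (1/2) = 13/2 ≈ 6.5000.

E[X] = 13/2 = 6.5000.


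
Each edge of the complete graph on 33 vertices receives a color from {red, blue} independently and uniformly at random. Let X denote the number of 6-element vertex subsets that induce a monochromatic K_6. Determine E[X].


Let X = Σ_S X_S over the C(33, 6) = 1107568 subsets S of size 6, where X_S = 1 if the K_6 on S is monochromatic.
For a fixed S, the K_6 on S has C(6, 2) = 15 edges. P[all 15 edges red] = (1/2)^15, and likewise for blue, so P[monochromatic] = 2·(1/2)^15 = 2^{1 − 15} = 1/16384.
Summing: E[X] = C(33, 6) · 2^{1 − 15} = 1107568 · 1/16384 = 69223/1024.
Numerically: E[X] ≈ 67.601.

E[X] = C(33,6)·2^(1−C(6,2)) = 69223/1024 ≈ 67.601.


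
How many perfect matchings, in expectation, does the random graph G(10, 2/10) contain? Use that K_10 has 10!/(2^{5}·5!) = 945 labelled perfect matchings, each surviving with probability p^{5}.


K_10 has 10!/(2^{5}·5!) = 945 labelled perfect matchings.
For each such perfect matching H, let X_H = 1 if all 5 edges of H are present in G. Then P[X_H = 1] = p^{5} = (1/5)^{5} = 1/3125.
By linearity of expectation: E[X] = Σ_H E[X_H] = 945 · p^{5} = 945 · 1/3125 = 189/625.
Numerically: E[X] ≈ 0.3024.

E[X] = 945 · (1/5)^{5} = 189/625 ≈ 0.3024.


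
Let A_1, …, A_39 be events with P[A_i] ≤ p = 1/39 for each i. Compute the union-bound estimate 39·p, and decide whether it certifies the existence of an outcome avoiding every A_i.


Union bound: P[∪_{i=1}^{39} A_i] ≤ Σ_i P[A_i] ≤ 39·p = 39·(1/39) = 1.
Numerically: 1 ≈ 1.000000.
Is 1 < 1? NO.
Since the bound 1 is ≥ 1, the union bound is uninformative here; it does NOT by itself certify existence.

39·p = 1 ≈ 1.000000; existence NOT certified by the union bound.


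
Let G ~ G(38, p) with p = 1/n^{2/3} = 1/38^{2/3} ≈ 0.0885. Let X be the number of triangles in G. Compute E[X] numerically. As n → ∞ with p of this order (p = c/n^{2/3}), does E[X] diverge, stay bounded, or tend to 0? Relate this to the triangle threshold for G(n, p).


Number of potential triangles: C(38, 3) = 8436.
Each occurs with probability p³ ≈ (0.0885)³ ≈ 6.92521e-04.
By linearity: E[X] = C(38, 3)·p³ ≈ 8436 · 6.92521e-04 ≈ 5.842.
Since α = 2/3 < 1, p = c/n^{2/3} ≫ 1/n is above the triangle threshold p ~ 1/n. Asymptotically E[X] ~ (c³/6)·n^{3(1−α)} = (1³/6)·n^{1} → ∞; triangles are abundant w.h.p.

E[X] ≈ 5.842; in regime p = Θ(1/n^{2/3}) E[X] diverges (above the triangle threshold p ~ 1/n).


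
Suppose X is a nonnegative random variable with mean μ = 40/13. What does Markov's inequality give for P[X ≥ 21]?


μ = E[X] = 40/13, a = 21.
Markov: P[X ≥ 21] ≤ μ/a = (40/13)/21 = 40/273.
Numerically: ≈ 0.14652.
(Since a = 21 > μ = 3.07692, the bound 40/273 is < 1 and informative.)

P[X ≥ 21] ≤ 40/273 ≈ 0.14652.


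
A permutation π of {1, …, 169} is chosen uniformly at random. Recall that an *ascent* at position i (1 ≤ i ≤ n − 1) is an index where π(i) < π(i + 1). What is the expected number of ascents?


Write X = Σ X_I over i = 1, …, 168, with X_I the indicator of one ascent.
There are 168 indicators.
For each fixed i, the pair (π(i), π(i+1)) is a uniformly random ordered pair of distinct values from {1, …, 169}; by symmetry P[π(i) < π(i+1)] = 1/2.
By linearity: E[X] = 168 · (1/2) = (169 − 1) · (1/2) = 84 ≈ 84.000000.

E[X] = 84 = 84.000000.


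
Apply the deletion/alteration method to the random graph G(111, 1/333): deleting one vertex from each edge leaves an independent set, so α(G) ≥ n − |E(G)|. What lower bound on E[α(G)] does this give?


E[|E(G)|] = C(111, 2)·p = 6105 · (1/333) = 55/3.
E[α(G)] ≥ n − E[|E(G)|] = 111 − 55/3 = 278/3.
Numerically: ≈ 92.6667.
(This is only a lower bound; the true E[α(G)] may be larger.)

E[α(G)] ≥ 278/3 ≈ 92.6667.


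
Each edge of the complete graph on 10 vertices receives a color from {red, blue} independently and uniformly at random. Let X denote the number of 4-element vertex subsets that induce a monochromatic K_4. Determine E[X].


Let X = Σ_S X_S over the C(10, 4) = 210 subsets S of size 4, where X_S = 1 if the K_4 on S is monochromatic.
For a fixed S, the K_4 on S has C(4, 2) = 6 edges. P[all 6 edges red] = (1/2)^6, and likewise for blue, so P[monochromatic] = 2·(1/2)^6 = 2^{1 − 6} = 1/32.
By linearity of expectation: E[X] = C(10, 4) · 2^{1 − 6} = 210 · 1/32 = 105/16.
Numerically: E[X] ≈ 6.562500.

E[X] = C(10,4)·2^(1−C(4,2)) = 105/16 ≈ 6.562500.


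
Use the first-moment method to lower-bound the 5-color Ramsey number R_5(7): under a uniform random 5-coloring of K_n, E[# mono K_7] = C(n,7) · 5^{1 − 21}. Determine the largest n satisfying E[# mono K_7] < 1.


We need C(n, 7) · 5^{1 − 21} < 1, i.e. C(n, 7) < 5^{21 − 1} = 95367431640625.
Check values of n near the boundary:
  n = 332: C(332, 7) = 82772214646616; 82772214646616 < 95367431640625? YES
  n = 333: C(333, 7) = 84549532139028; 84549532139028 < 95367431640625? YES
  n = 334: C(334, 7) = 86359460961576; 86359460961576 < 95367431640625? YES
  n = 335: C(335, 7) = 88202498238195; 88202498238195 < 95367431640625? YES
  n = 336: C(336, 7) = 90079147136880; 90079147136880 < 95367431640625? YES
  n = 337: C(337, 7) = 91989916924632; 91989916924632 < 95367431640625? YES
  n = 338: C(338, 7) = 93935323022736; 93935323022736 < 95367431640625? YES
  n = 339: C(339, 7) = 95915887062372; 95915887062372 < 95367431640625? NO
  n = 340: C(340, 7) = 97932136940560; 97932136940560 < 95367431640625? NO
  n = 341: C(341, 7) = 99984606876440; 99984606876440 < 95367431640625? NO
The largest n with C(n, 7) < 95367431640625 is n = 338 (where E[X] = 93935323022736/95367431640625 ≈ 0.985). Hence R_5(7) > 338, i.e. R_5(7) ≥ 339.

Largest n = 338; hence R_5(7) > 338.
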